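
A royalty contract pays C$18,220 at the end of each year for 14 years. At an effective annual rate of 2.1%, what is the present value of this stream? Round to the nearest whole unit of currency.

PV = PMT · [1 − (1+i)^(−n)] / i = 18220 · 12.021481 = 219,031.3770

C$219,031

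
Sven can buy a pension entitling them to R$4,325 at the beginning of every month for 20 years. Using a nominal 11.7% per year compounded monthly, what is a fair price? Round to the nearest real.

Periodic rate i = 0.117/12 = 0.00975; n = 20 × 12 = 240 periods.
Annuity factor a(240|0.00975) × (1+i) = 93.474306; PV = 4325 × 93.474306 = 404,276.3740
(annuity-due: payments at period start, so ×(1+i).)

R$404,276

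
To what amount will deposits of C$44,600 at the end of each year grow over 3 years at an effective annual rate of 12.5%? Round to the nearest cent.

C$151,221.88

Accumulation factor s(3|0.125) = 3.390625; FV = 44600 × 3.390625 = 151,221.8750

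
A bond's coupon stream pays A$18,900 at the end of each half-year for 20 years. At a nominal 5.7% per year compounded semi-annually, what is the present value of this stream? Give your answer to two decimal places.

A$447,658.97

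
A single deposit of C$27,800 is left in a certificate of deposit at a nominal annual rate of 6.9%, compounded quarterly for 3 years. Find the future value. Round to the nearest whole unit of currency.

Periodic rate i = 0.069/4 = 0.01725; n = 3 × 4 = 12 periods.
FV = PV·(1+i)^n = 27,800 × 1.227813 = 34,133.2136

C$34,133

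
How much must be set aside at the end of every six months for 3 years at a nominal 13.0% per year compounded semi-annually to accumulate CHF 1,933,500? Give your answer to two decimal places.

CHF 273,722.33

i = 0.13/2 = 0.065 per half-year; n = 3·2 = 6.
FV-annuity factor = 7.063728; PMT = 1.9335e+06 / 7.063728 = 273,722.3317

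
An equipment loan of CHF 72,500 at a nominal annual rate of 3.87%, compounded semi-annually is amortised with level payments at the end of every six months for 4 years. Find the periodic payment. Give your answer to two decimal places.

CHF 9,869.25

With 2 periods per year: i = 0.01935, n = 8.
Annuity-PV factor = 7.346046; PMT = 72500 / 7.346046 = 9,869.2543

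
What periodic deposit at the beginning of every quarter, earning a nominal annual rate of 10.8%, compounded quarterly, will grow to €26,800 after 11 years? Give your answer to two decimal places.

€316.06

With 4 periods per year: i = 0.027, n = 44.
PMT = 26800 / ( [(1+0.027)^44 − 1] / 0.027 × (1+i) ) = 26800 / 84.793457 = 316.0621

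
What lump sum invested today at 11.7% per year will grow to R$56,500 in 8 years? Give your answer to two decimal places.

PV = 56,500 / (1 + 0.117)^8 = 56,500 / 2.423402 = 23,314.3366

R$23,314.34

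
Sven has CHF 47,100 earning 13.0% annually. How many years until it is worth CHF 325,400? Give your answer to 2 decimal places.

15.81 years

n = ln(325400/47100) / ln(1+0.13) = ln(6.90870) / 0.122218 = 15.8143 years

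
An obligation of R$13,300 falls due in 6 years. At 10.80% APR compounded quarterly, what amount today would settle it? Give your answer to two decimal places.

R$7,017.15

i = 0.108/4 = 0.027 per quarter; n = 6·4 = 24.
PV = 13,300 / (1 + 0.027)^24 = 13,300 / 1.895355 = 7,017.1538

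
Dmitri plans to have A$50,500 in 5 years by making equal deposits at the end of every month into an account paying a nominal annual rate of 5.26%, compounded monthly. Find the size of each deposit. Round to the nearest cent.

Periodic rate i = 0.0526/12 = 0.00438333; n = 5 × 12 = 60 periods.
FV-annuity factor = 68.459158; PMT = 50500 / 68.459158 = 737.6661

A$737.67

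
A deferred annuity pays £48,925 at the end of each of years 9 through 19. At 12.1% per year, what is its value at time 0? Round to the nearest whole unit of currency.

£115,987

PV at t=8 (ordinary 11-year annuity): 48925 × a(11|0.121) = 48925 × 5.911837 = 289,236.6162
PV₀ = 289,236.6162 / (1+0.121)^8 = 289,236.6162 / 2.493704 = 115,986.7478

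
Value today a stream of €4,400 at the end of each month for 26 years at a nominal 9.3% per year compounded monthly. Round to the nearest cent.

i = 0.093/12 = 0.00775 per month; n = 26·12 = 312.
Annuity factor a(312|0.00775) = 117.427861; PV = 4400 × 117.427861 = 516,682.5899

€516,682.59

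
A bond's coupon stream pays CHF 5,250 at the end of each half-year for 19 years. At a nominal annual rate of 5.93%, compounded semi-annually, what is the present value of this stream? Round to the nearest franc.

CHF 118,731

i = 0.0593/2 = 0.02965 per half-year; n = 19·2 = 38.
PV = PMT · [1 − (1+i)^(−n)] / i = 5250 · 22.615392 = 118,730.8079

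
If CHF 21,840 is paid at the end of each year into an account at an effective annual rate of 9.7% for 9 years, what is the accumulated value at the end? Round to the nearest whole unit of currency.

CHF 292,858

FV = 21840 × [(1+0.097)^9 − 1] / 0.097 = 21840 × 13.409260 = 292,858.2285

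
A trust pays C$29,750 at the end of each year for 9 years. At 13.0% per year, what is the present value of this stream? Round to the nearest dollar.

PV = 29750 × [1 − (1+0.13)^(−9)] / 0.13 = 29750 × 5.131655 = 152,666.7401

C$152,667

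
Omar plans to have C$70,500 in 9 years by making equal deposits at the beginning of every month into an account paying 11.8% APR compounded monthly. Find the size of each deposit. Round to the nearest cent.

Periodic rate i = 0.118/12 = 0.00983333; n = 9 × 12 = 108 periods.
PMT = 70500 / ( [(1+0.00983333)^108 − 1] / 0.00983333 × (1+i) ) = 70500 / 192.777382 = 365.7068

C$365.71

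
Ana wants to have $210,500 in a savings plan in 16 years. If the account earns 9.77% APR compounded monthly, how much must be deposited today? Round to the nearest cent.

$44,372.28

Periodic rate i = 0.0977/12 = 0.00814167; n = 16 × 12 = 192 periods.
PV = FV·(1+i)^(−n) = 210,500 × 0.210795 = 44,372.2755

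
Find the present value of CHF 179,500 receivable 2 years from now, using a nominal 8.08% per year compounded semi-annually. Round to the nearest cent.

With 2 periods per year: i = 0.0404, n = 4.
PV = FV·(1+i)^(−n) = 179,500 × 0.853490 = 153,201.5216

CHF 153,201.52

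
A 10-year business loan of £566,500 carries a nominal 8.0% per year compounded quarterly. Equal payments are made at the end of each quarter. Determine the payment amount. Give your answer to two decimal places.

£20,708.83

Periodic rate i = 0.08/4 = 0.02; n = 10 × 4 = 40 periods.
PMT = 566500 / ( [1 − (1+0.02)^(−40)] / 0.02 ) = 566500 / 27.355479 = 20,708.8311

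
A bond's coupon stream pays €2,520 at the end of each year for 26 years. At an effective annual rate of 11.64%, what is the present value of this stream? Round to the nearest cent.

€20,413.16

PV = 2520 × [1 − (1+0.1164)^(−26)] / 0.1164 = 2520 × 8.100461 = 20,413.1613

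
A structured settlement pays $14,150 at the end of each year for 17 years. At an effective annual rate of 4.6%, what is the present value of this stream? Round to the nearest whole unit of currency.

$164,403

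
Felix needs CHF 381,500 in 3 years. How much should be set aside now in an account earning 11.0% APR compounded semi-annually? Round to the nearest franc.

CHF 276,681

Periodic rate i = 0.11/2 = 0.055; n = 3 × 2 = 6 periods.
PV = 381,500 / (1 + 0.055)^6 = 381,500 / 1.378843 = 276,681.2853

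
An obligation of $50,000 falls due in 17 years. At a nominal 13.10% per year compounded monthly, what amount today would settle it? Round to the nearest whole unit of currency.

$5,458

i = 0.131/12 = 0.0109167 per month; n = 17·12 = 204.
PV = FV·(1+i)^(−n) = 50,000 × 0.109161 = 5,458.0466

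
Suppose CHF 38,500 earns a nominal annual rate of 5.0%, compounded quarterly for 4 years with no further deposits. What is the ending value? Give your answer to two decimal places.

With 4 periods per year: i = 0.0125, n = 16.
38,500 × (1+0.0125)^16 = 38,500 × 1.219890 = 46,965.7476

CHF 46,965.75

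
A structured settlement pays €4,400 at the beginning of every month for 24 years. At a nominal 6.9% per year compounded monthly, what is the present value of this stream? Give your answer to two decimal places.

With 12 periods per year: i = 0.00575, n = 288.
PV = 4400 × [1 − (1+0.00575)^(−288)] / 0.00575 × (1+i) = 4400 × 141.363214 = 621,998.1411
(annuity-due: payments at period start, so ×(1+i).)

€621,998.14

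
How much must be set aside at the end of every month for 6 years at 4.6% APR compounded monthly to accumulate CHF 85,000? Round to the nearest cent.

CHF 1,027.37

Periodic rate i = 0.046/12 = 0.00383333; n = 6 × 12 = 72 periods.
FV-annuity factor = 82.735482; PMT = 85000 / 82.735482 = 1,027.3706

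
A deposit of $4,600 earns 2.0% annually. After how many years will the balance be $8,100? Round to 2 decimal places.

n = ln(8100/4600) / ln(1+0.02) = ln(1.76087) / 0.019803 = 28.5724 years

28.57 years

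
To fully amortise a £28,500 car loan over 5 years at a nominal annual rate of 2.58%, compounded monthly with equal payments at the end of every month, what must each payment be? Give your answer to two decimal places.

i = 0.0258/12 = 0.00215 per month; n = 5·12 = 60.
Annuity-PV factor = 56.234562; PMT = 28500 / 56.234562 = 506.8058

£506.81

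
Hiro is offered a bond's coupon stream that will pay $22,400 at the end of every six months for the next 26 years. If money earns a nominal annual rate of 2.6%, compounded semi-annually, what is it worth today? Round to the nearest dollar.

$842,812

Periodic rate i = 0.026/2 = 0.013; n = 26 × 2 = 52 periods.
PV = 22400 × [1 − (1+0.013)^(−52)] / 0.013 = 22400 × 37.625526 = 842,811.7752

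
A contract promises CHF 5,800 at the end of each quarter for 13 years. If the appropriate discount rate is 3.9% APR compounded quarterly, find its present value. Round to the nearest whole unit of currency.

CHF 235,700

i = 0.039/4 = 0.00975 per quarter; n = 13·4 = 52.
PV = PMT · [1 − (1+i)^(−n)] / i = 5800 · 40.637883 = 235,699.7212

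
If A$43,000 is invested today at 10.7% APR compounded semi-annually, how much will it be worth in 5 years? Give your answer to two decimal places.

A$72,412.55

i = 0.107/2 = 0.0535 per half-year; n = 5·2 = 10.
FV = PV·(1+i)^n = 43,000 × 1.684013 = 72,412.5523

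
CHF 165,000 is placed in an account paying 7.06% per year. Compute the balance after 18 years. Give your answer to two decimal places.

CHF 563,344.74

FV = 165,000 × (1 + 0.0706)^18 = 563,344.7445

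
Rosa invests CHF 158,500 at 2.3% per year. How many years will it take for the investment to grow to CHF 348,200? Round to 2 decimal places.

n = ln(348200/158500) / ln(1+0.023) = ln(2.19685) / 0.022739 = 34.6104 years

34.61 years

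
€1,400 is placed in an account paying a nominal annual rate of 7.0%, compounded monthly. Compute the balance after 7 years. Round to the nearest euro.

€2,282

i = 0.07/12 = 0.00583333 per month; n = 7·12 = 84.
1,400 × (1+0.00583333)^84 = 1,400 × 1.629994 = 2,281.9917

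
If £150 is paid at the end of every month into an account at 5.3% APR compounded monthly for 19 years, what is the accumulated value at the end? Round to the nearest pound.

With 12 periods per year: i = 0.00441667, n = 228.
Accumulation factor s(228|0.00441667) = 391.995575; FV = 150 × 391.995575 = 58,799.3362

£58,799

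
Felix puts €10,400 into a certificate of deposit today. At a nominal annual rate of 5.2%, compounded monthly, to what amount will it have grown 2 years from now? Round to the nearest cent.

Periodic rate i = 0.052/12 = 0.00433333; n = 2 × 12 = 24 periods.
10,400 × (1+0.00433333)^24 = 10,400 × 1.109351 = 11,537.2522

€11,537.25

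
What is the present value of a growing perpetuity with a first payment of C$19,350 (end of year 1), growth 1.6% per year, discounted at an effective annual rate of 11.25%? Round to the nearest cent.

C$200,518.13

PV = PMT / (i − g) = 19350 / (0.1125 − 0.016) = 19350 / 0.096500 = 200,518.1347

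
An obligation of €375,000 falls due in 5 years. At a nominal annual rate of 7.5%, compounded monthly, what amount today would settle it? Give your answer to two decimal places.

With 12 periods per year: i = 0.00625, n = 60.
PV = FV·(1+i)^(−n) = 375,000 × 0.688092 = 258,034.4339

€258,034.43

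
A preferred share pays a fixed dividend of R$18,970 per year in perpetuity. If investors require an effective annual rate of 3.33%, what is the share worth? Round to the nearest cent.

R$569,669.67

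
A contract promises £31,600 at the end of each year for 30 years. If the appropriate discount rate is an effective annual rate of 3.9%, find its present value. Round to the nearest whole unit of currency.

PV = 31600 × [1 − (1+0.039)^(−30)] / 0.039 = 31600 × 17.503939 = 553,124.4570

£553,124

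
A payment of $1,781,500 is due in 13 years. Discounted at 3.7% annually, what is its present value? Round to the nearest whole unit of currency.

Discount factor = (1+0.037)^(−13) = 0.623557; PV = 1,781,500 × 0.623557 = 1,110,866.8160

$1,110,867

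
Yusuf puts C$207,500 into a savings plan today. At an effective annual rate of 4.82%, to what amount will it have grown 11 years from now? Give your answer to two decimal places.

C$348,260.17

FV = 207,500 × (1 + 0.0482)^11 = 348,260.1719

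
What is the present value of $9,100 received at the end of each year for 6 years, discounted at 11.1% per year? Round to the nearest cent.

Annuity factor a(6|0.111) = 4.218379; PV = 9100 × 4.218379 = 38,387.2452

$38,387.25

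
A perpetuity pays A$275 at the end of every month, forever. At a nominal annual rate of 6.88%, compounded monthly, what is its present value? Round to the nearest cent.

A$47,965.12

Periodic rate i = 0.0688/12 = 0.00573333.
PV = C/r = 275/0.00573333 = 47,965.1163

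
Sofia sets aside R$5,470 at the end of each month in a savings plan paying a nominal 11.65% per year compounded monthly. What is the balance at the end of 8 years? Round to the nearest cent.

i = 0.1165/12 = 0.00970833 per month; n = 8·12 = 96.
FV = PMT · [(1+i)^n − 1] / i = 5470 · 157.410481 = 861,035.3334

R$861,035.33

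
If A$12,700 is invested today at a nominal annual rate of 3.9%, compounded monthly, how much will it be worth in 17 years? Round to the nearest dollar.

Periodic rate i = 0.039/12 = 0.00325; n = 17 × 12 = 204 periods.
FV = PV·(1+i)^n = 12,700 × 1.938520 = 24,619.2079

A$24,619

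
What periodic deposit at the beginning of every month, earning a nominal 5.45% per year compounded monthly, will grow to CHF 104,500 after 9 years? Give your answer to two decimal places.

CHF 748.37

With 12 periods per year: i = 0.00454167, n = 108.
FV-annuity factor × (1+i) = 139.637564; PMT = 104500 / 139.637564 = 748.3660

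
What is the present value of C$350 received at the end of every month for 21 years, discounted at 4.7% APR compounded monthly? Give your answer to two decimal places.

Periodic rate i = 0.047/12 = 0.00391667; n = 21 × 12 = 252 periods.
PV = 350 × [1 − (1+0.00391667)^(−252)] / 0.00391667 = 350 × 159.979843 = 55,992.9450

C$55,992.95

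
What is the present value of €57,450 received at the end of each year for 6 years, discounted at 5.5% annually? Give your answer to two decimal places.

Annuity factor a(6|0.055) = 4.995530; PV = 57450 × 4.995530 = 286,993.2162

€286,993.22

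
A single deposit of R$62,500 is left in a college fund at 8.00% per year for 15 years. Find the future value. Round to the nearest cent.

R$198,260.57

FV = 62,500 × (1 + 0.08)^15 = 198,260.5696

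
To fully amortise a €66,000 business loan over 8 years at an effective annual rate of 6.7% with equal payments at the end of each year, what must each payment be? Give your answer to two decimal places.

€10,924.72

PMT = 66000 / ( [1 − (1+0.067)^(−8)] / 0.067 ) = 66000 / 6.041347 = 10,924.7165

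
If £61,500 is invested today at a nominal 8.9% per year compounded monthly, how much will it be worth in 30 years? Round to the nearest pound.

Periodic rate i = 0.089/12 = 0.00741667; n = 30 × 12 = 360 periods.
61,500 × (1+0.00741667)^360 = 61,500 × 14.298397 = 879,351.4176

£879,351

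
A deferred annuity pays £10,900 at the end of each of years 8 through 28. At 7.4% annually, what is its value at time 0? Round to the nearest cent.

Value one period before first payment (t=7): 10900 × [1 − (1+0.074)^(−21)] / 0.074 = 10900 × 10.495797 = 114,404.1924
PV₀ = 114,404.1924 / (1+0.074)^7 = 114,404.1924 / 1.648276 = 69,408.3899

£69,408.39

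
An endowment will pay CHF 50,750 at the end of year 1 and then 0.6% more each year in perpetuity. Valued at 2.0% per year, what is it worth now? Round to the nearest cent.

CHF 3,625,000.00

PV = D₁/(r − g) = 50750/(0.02 − 0.006) = 3,625,000.0000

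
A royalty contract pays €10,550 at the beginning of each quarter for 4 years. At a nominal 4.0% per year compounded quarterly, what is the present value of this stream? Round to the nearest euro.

With 4 periods per year: i = 0.01, n = 16.
PV = 10550 × [1 − (1+0.01)^(−16)] / 0.01 × (1+i) = 10550 × 14.865053 = 156,826.3041
(annuity-due: payments at period start, so ×(1+i).)

€156,826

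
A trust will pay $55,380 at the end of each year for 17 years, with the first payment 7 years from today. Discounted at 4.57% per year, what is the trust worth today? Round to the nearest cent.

Value one period before first payment (t=6): 55380 × [1 − (1+0.0457)^(−17)] / 0.0457 = 55380 × 11.645068 = 644,903.8465
Discount back 6 years: 644,903.8465 × (1+0.0457)^(−6) = 644,903.8465 × 0.764817 = 493,233.2199

$493,233.22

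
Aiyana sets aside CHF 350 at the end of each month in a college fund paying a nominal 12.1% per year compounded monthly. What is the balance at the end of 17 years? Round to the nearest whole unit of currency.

i = 0.121/12 = 0.0100833 per month; n = 17·12 = 204.
FV = PMT · [(1+i)^n − 1] / i = 350 · 668.657607 = 234,030.1624

CHF 234,030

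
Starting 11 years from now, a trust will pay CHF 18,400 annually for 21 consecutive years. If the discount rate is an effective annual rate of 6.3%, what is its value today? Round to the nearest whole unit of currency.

CHF 114,593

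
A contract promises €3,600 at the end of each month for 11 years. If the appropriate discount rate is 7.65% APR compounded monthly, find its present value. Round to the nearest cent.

€320,630.78

With 12 periods per year: i = 0.006375, n = 132.
PV = PMT · [1 − (1+i)^(−n)] / i = 3600 · 89.064106 = 320,630.7813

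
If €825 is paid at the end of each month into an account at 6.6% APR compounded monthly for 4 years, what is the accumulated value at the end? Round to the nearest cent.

€45,178.00

With 12 periods per year: i = 0.0055, n = 48.
FV = PMT · [(1+i)^n − 1] / i = 825 · 54.761208 = 45,177.9966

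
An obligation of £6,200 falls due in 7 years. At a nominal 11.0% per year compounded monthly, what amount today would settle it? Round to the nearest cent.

Periodic rate i = 0.11/12 = 0.00916667; n = 7 × 12 = 84 periods.
PV = FV·(1+i)^(−n) = 6,200 × 0.464640 = 2,880.7683

£2,880.77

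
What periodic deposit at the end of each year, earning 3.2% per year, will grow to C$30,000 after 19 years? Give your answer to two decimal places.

C$1,171.67

PMT = 30000 / ( [(1+0.032)^19 − 1] / 0.032 ) = 30000 / 25.604425 = 1,171.6725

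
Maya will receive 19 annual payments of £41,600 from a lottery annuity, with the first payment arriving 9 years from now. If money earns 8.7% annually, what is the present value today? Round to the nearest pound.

£195,045

PV at t=8 (ordinary 19-year annuity): 41600 × a(19|0.087) = 41600 × 9.138556 = 380,163.9287
Discount back 8 years: 380,163.9287 × (1+0.087)^(−8) = 380,163.9287 × 0.513055 = 195,044.8800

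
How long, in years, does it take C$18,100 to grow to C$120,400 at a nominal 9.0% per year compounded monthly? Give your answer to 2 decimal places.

Periodic rate i = 0.09/12 = 0.0075.
n = ln(120400/18100) / ln(1+0.0075) = ln(6.65193) / 0.007472 = 253.6006 months
= 253.6006/12 years

21.13 years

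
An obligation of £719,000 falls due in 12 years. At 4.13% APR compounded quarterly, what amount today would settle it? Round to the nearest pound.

£439,133

i = 0.0413/4 = 0.010325 per quarter; n = 12·4 = 48.
PV = FV·(1+i)^(−n) = 719,000 × 0.610755 = 439,133.0388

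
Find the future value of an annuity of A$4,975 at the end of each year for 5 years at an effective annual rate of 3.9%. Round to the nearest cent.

A$26,892.41

FV = PMT · [(1+i)^n − 1] / i = 4975 · 5.405509 = 26,892.4068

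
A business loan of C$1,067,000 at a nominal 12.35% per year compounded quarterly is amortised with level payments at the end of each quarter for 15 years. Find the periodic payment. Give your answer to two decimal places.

C$39,279.48

i = 0.1235/4 = 0.030875 per quarter; n = 15·4 = 60.
Annuity-PV factor = 27.164310; PMT = 1.067e+06 / 27.164310 = 39,279.4808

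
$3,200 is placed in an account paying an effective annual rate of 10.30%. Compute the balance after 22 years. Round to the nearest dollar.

3,200 × (1+0.103)^22 = 3,200 × 8.642936 = 27,657.3937

$27,657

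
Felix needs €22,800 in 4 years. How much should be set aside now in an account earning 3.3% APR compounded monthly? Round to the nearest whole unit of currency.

With 12 periods per year: i = 0.00275, n = 48.
Discount factor = (1+0.00275)^(−48) = 0.876500; PV = 22,800 × 0.876500 = 19,984.1949

€19,984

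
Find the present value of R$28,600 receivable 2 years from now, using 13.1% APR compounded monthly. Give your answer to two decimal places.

R$22,039.28

With 12 periods per year: i = 0.0109167, n = 24.
Discount factor = (1+0.0109167)^(−24) = 0.770604; PV = 28,600 × 0.770604 = 22,039.2836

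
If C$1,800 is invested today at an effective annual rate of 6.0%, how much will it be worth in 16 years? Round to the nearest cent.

1,800 × (1+0.06)^16 = 1,800 × 2.540352 = 4,572.6330

C$4,572.63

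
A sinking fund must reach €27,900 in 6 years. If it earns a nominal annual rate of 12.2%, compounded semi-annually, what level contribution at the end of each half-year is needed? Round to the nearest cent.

i = 0.122/2 = 0.061 per half-year; n = 6·2 = 12.
FV-annuity factor = 16.968764; PMT = 27900 / 16.968764 = 1,644.1975

€1,644.20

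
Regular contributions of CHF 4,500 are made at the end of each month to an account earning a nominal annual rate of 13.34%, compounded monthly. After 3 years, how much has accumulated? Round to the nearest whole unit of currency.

Periodic rate i = 0.1334/12 = 0.0111167; n = 3 × 12 = 36 periods.
Accumulation factor s(36|0.0111167) = 43.972891; FV = 4500 × 43.972891 = 197,878.0116

CHF 197,878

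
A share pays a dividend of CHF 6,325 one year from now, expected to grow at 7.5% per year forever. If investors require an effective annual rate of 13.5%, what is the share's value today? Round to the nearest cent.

PV = PMT / (i − g) = 6325 / (0.135 − 0.075) = 6325 / 0.060000 = 105,416.6667

CHF 105,416.67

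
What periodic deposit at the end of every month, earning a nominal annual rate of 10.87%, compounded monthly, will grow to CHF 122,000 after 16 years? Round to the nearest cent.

Periodic rate i = 0.1087/12 = 0.00905833; n = 16 × 12 = 192 periods.
FV-annuity factor = 513.161463; PMT = 122000 / 513.161463 = 237.7419

CHF 237.74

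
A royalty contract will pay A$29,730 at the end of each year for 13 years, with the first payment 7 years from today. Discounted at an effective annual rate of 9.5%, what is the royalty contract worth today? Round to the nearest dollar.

A$125,750

PV at t=6 (ordinary 13-year annuity): 29730 × a(13|0.095) = 29730 × 7.291178 = 216,766.7080
PV₀ = 216,766.7080 / (1+0.095)^6 = 216,766.7080 / 1.723791 = 125,749.9633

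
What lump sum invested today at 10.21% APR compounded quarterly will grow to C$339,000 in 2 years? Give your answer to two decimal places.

C$277,095.63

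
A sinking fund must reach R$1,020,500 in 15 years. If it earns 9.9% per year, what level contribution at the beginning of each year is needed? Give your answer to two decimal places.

R$29,458.18

FV-annuity factor × (1+i) = 34.642331; PMT = 1.0205e+06 / 34.642331 = 29,458.1792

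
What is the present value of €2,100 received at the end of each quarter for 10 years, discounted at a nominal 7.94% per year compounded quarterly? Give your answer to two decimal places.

€57,597.92

With 4 periods per year: i = 0.01985, n = 40.
PV = PMT · [1 − (1+i)^(−n)] / i = 2100 · 27.427581 = 57,597.9193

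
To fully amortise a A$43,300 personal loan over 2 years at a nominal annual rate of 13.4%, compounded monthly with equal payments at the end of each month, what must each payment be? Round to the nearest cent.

A$2,066.71

With 12 periods per year: i = 0.0111667, n = 24.
PMT = 43300 / ( [1 − (1+0.0111667)^(−24)] / 0.0111667 ) = 43300 / 20.951218 = 2,066.7056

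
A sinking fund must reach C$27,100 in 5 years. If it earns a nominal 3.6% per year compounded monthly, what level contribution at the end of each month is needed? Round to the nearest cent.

C$412.91

i = 0.036/12 = 0.003 per month; n = 5·12 = 60.
FV-annuity factor = 65.631601; PMT = 27100 / 65.631601 = 412.9108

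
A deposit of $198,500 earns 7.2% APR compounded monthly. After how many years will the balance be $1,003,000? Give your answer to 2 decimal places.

Periodic rate i = 0.072/12 = 0.006.
n = ln(1.003e+06/198500) / ln(1+0.006) = ln(5.05290) / 0.005982 = 270.8028 months
= 270.8028/12 years

22.57 years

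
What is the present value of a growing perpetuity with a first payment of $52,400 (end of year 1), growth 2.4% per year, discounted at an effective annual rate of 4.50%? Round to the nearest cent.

$2,495,238.10

PV = PMT / (i − g) = 52400 / (0.045 − 0.024) = 52400 / 0.021000 = 2,495,238.0952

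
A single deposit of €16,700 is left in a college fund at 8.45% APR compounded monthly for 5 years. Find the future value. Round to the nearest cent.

€25,442.68

i = 0.0845/12 = 0.00704167 per month; n = 5·12 = 60.
FV = PV·(1+i)^n = 16,700 × 1.523514 = 25,442.6809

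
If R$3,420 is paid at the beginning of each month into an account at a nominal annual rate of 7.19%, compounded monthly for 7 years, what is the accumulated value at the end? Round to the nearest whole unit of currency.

R$374,208

Periodic rate i = 0.0719/12 = 0.00599167; n = 7 × 12 = 84 periods.
FV = PMT · [(1+i)^n − 1] / i × (1+i) = 3420 · 109.417528 = 374,207.9474
Payments are at the start of each period, so multiply by (1+i).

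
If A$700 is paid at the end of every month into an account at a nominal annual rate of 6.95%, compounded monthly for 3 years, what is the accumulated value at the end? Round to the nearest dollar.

With 12 periods per year: i = 0.00579167, n = 36.
FV = 700 × [(1+0.00579167)^36 − 1] / 0.00579167 = 700 × 39.900131 = 27,930.0915

A$27,930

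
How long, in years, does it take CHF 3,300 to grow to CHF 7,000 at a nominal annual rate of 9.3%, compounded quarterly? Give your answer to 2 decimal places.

Periodic rate i = 0.093/4 = 0.02325.
(1+i)^n = 7000/3300 = 2.12121, so n = ln 2.12121 / ln 1.02325 = 32.7181 quarters
= 32.7181/4 years

8.18 years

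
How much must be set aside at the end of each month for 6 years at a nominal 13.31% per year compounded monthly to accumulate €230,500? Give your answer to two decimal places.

€2,108.25

i = 0.1331/12 = 0.0110917 per month; n = 6·12 = 72.
PMT = 230500 / ( [(1+0.0110917)^72 − 1] / 0.0110917 ) = 230500 / 109.332358 = 2,108.2505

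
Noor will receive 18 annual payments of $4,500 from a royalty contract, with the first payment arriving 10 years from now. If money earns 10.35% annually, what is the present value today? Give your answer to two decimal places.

$14,875.48

Value one period before first payment (t=9): 4500 × [1 − (1+0.1035)^(−18)] / 0.1035 = 4500 × 8.020651 = 36,092.9278
Discount back 9 years: 36,092.9278 × (1+0.1035)^(−9) = 36,092.9278 × 0.412144 = 14,875.4830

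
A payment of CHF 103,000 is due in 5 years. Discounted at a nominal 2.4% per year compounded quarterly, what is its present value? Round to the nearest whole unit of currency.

CHF 91,386

With 4 periods per year: i = 0.006, n = 20.
Discount factor = (1+0.006)^(−20) = 0.887239; PV = 103,000 × 0.887239 = 91,385.5669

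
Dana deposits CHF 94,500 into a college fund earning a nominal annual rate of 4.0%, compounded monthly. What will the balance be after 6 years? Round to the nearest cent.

i = 0.04/12 = 0.00333333 per month; n = 6·12 = 72.
FV = 94,500 × (1 + 0.00333333)^72 = 120,085.1076

CHF 120,085.11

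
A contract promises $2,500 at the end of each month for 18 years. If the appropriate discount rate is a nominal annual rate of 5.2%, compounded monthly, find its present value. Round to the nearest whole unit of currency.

With 12 periods per year: i = 0.00433333, n = 216.
Annuity factor a(216|0.00433333) = 140.079841; PV = 2500 × 140.079841 = 350,199.6021

$350,200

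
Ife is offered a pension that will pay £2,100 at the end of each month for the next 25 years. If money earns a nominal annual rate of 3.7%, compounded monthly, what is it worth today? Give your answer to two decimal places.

Periodic rate i = 0.037/12 = 0.00308333; n = 25 × 12 = 300 periods.
Annuity factor a(300|0.00308333) = 195.536390; PV = 2100 × 195.536390 = 410,626.4186

£410,626.42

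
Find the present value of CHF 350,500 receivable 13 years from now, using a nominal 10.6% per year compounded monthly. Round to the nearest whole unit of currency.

CHF 88,891

With 12 periods per year: i = 0.00883333, n = 156.
PV = 350,500 / (1 + 0.00883333)^156 = 350,500 / 3.943030 = 88,891.0327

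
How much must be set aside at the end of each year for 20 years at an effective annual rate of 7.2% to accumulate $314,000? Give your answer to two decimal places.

$7,493.68

PMT = 314000 / ( [(1+0.072)^20 − 1] / 0.072 ) = 314000 / 41.901991 = 7,493.6773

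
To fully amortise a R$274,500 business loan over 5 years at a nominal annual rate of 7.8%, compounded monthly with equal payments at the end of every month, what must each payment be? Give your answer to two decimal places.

R$5,539.63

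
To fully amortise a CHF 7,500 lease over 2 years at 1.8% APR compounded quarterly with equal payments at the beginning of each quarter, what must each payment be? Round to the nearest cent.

Periodic rate i = 0.018/4 = 0.0045; n = 2 × 4 = 8 periods.
PMT = 7500 / ( [1 − (1+0.0045)^(−8)] / 0.0045 × (1+i) ) = 7500 / 7.875682 = 952.2985

CHF 952.30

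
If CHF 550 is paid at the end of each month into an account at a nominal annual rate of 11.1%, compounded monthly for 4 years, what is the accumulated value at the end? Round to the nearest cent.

CHF 33,044.72

With 12 periods per year: i = 0.00925, n = 48.
FV = 550 × [(1+0.00925)^48 − 1] / 0.00925 = 550 × 60.081305 = 33,044.7178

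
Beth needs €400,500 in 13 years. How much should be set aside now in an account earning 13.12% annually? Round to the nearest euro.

€80,647

PV = FV·(1+i)^(−n) = 400,500 × 0.201367 = 80,647.3992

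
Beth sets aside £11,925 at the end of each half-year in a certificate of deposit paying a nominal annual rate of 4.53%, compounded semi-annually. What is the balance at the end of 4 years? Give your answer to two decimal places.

£103,315.31

With 2 periods per year: i = 0.02265, n = 8.
FV = 11925 × [(1+0.02265)^8 − 1] / 0.02265 = 11925 × 8.663758 = 103,315.3089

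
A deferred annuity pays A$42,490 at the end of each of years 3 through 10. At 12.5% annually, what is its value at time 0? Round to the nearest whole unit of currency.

A$163,902

Value one period before first payment (t=2): 42490 × [1 − (1+0.125)^(−8)] / 0.125 = 42490 × 4.882045 = 207,438.1029
Discount back 2 years: 207,438.1029 × (1+0.125)^(−2) = 207,438.1029 × 0.790123 = 163,901.7109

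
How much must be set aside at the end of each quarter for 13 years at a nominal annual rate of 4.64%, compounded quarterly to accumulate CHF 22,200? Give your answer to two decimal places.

With 4 periods per year: i = 0.0116, n = 52.
PMT = 22200 / ( [(1+0.0116)^52 − 1] / 0.0116 ) = 22200 / 70.829632 = 313.4281

CHF 313.43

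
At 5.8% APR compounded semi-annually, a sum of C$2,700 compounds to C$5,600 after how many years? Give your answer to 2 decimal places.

Periodic rate i = 0.058/2 = 0.029.
n = ln(5600/2700) / ln(1+0.029) = ln(2.07407) / 0.028587 = 25.5187 half-years
= 25.5187/2 years

12.76 years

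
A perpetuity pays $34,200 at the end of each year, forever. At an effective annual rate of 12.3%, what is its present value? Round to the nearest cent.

PV = PMT / i = 34200 / 0.123 = 278,048.7805

$278,048.78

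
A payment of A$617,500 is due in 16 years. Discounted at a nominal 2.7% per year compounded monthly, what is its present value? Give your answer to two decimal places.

With 12 periods per year: i = 0.00225, n = 192.
PV = FV·(1+i)^(−n) = 617,500 × 0.649524 = 401,081.3765

A$401,081.38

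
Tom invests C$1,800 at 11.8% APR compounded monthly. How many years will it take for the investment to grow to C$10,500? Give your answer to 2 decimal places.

15.02 years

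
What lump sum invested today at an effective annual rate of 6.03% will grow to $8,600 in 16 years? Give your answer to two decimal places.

PV = 8,600 / (1 + 0.0603)^16 = 8,600 / 2.551880 = 3,370.0649

$3,370.06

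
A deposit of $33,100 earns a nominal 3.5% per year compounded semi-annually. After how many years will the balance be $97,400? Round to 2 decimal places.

31.11 years

Periodic rate i = 0.035/2 = 0.0175.
n = ln(97400/33100) / ln(1+0.0175) = ln(2.94260) / 0.017349 = 62.2120 half-years
= 62.2120/2 years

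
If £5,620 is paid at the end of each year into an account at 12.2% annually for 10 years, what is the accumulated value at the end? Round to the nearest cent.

£99,582.60

FV = PMT · [(1+i)^n − 1] / i = 5620 · 17.719324 = 99,582.6035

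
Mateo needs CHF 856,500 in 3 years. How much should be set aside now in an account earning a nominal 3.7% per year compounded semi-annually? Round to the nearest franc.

Periodic rate i = 0.037/2 = 0.0185; n = 3 × 2 = 6 periods.
Discount factor = (1+0.0185)^(−6) = 0.895847; PV = 856,500 × 0.895847 = 767,292.8783

CHF 767,293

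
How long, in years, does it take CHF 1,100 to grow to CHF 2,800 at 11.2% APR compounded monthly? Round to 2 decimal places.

Periodic rate i = 0.112/12 = 0.00933333.
n = ln(2800/1100) / ln(1+0.00933333) = ln(2.54545) / 0.009290 = 100.5710 months
= 100.5710/12 years

8.38 years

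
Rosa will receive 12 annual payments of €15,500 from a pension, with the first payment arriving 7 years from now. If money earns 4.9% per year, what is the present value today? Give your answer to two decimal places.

PV at t=6 (ordinary 12-year annuity): 15500 × a(12|0.049) = 15500 × 8.913452 = 138,158.5081
PV₀ = 138,158.5081 / (1+0.049)^6 = 138,158.5081 / 1.332456 = 103,687.0947

€103,687.09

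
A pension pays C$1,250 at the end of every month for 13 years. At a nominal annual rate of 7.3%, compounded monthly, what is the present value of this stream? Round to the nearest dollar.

C$125,704

Periodic rate i = 0.073/12 = 0.00608333; n = 13 × 12 = 156 periods.
Annuity factor a(156|0.00608333) = 100.562875; PV = 1250 × 100.562875 = 125,703.5941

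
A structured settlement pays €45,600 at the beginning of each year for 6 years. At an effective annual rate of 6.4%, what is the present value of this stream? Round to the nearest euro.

€235,612

PV = 45600 × [1 − (1+0.064)^(−6)] / 0.064 × (1+i) = 45600 × 5.166919 = 235,611.5086
(annuity-due: payments at period start, so ×(1+i).)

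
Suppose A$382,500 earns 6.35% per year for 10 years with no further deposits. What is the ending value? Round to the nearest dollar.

A$707,956

FV = 382,500 × (1 + 0.0635)^10 = 707,956.1876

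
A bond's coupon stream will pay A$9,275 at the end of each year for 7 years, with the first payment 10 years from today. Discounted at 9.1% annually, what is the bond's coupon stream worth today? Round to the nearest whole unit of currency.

Value one period before first payment (t=9): 9275 × [1 − (1+0.091)^(−7)] / 0.091 = 9275 × 5.016109 = 46,524.4154
Discount back 9 years: 46,524.4154 × (1+0.091)^(−9) = 46,524.4154 × 0.456643 = 21,245.0702

A$21,245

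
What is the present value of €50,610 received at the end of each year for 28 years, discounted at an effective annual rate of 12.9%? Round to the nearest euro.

€379,197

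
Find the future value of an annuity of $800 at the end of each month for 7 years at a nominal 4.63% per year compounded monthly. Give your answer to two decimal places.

$79,189.32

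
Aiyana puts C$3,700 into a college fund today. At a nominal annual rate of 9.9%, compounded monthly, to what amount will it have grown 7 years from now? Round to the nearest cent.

Periodic rate i = 0.099/12 = 0.00825; n = 7 × 12 = 84 periods.
FV = PV·(1+i)^n = 3,700 × 1.994029 = 7,377.9057

C$7,377.91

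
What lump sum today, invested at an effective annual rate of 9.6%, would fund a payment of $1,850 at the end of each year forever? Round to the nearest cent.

PV = PMT / i = 1850 / 0.096 = 19,270.8333

$19,270.83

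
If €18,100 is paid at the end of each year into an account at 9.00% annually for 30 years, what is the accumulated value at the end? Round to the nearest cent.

FV = 18100 × [(1+0.09)^30 − 1] / 0.09 = 18100 × 136.307539 = 2,467,166.4477

€2,467,166.45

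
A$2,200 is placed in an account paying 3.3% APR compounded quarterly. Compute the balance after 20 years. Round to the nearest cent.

A$4,245.03

With 4 periods per year: i = 0.00825, n = 80.
FV = PV·(1+i)^n = 2,200 × 1.929561 = 4,245.0336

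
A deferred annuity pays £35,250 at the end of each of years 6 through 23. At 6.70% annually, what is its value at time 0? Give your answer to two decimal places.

£262,032.39

PV at t=5 (ordinary 18-year annuity): 35250 × a(18|0.067) = 35250 × 10.280588 = 362,390.7198
PV₀ = 362,390.7198 / (1+0.067)^5 = 362,390.7198 / 1.383000 = 262,032.3854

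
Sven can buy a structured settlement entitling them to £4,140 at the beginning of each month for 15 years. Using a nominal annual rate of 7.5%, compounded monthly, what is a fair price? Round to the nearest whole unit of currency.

Periodic rate i = 0.075/12 = 0.00625; n = 15 × 12 = 180 periods.
Annuity factor a(180|0.00625) × (1+i) = 108.547636; PV = 4140 × 108.547636 = 449,387.2121
(Beginning-of-period payments → annuity-due factor ×(1+i).)

£449,387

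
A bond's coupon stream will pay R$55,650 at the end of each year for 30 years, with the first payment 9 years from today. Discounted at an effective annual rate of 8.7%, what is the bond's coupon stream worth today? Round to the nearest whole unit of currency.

R$301,311

Value one period before first payment (t=8): 55650 × [1 − (1+0.087)^(−30)] / 0.087 = 55650 × 10.553242 = 587,287.9435
PV₀ = 587,287.9435 / (1+0.087)^8 = 587,287.9435 / 1.949110 = 301,310.8236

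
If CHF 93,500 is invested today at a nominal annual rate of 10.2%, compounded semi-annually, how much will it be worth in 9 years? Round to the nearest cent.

CHF 228,907.75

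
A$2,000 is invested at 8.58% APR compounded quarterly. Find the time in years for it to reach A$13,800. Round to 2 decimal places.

Periodic rate i = 0.0858/4 = 0.02145.
n = ln(13800/2000) / ln(1+0.02145) = ln(6.90000) / 0.021223 = 91.0100 quarters
= 91.0100/4 years

22.75 years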